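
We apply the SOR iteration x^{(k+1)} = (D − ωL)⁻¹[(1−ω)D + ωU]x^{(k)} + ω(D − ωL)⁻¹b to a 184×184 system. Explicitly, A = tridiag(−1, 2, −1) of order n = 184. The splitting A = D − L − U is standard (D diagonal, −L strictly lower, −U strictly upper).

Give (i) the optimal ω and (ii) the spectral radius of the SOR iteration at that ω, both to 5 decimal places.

ω* = 1.96661, ρ_SOR = 0.96661

n=184: λ(B_J) = 1 − λ(A)/2 = cos(kπ/185); k=1 gives ρ_J = 0.99986.
root = sin(π/185) = 0.016981  (since 1−cos² = sin²).
ω* = 2/(1+0.016981) = 1.96661
[ρ_SOR] ω* − 1 = 0.96661.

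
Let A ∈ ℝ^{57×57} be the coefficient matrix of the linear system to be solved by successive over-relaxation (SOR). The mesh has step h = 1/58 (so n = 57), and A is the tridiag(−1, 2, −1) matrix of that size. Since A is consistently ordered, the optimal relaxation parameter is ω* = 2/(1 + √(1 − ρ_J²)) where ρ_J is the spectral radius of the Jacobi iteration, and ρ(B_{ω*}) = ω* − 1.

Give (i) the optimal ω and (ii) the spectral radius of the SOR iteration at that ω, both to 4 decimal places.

n=57: λ(B_J) = 1 − λ(A)/2 = cos(kπ/58); k=1 gives ρ_J = 0.9985.
√(1 − cos²(π/58)) = sin(π/58) ≈ 0.05414.
ω* = 2 / (1 + 0.05414) = 2 / 1.05414 ≈ 1.8973.
ρ_SOR = ω* − 1 = 1.8973 − 1 = 0.8973.

ω* = 1.8973, ρ_SOR = 0.8973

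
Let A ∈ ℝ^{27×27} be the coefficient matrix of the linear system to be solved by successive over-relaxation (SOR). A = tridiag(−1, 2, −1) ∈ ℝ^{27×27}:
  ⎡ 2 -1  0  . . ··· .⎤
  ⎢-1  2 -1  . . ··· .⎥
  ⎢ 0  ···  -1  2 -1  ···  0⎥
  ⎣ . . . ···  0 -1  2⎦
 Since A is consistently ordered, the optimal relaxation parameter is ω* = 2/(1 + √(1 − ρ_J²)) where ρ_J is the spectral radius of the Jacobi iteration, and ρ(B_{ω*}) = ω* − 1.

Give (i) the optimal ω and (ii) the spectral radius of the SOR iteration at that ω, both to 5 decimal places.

ω* = 1.79862, ρ_SOR = 0.79862

ρ_J = max_k |cos(kπ/28)| = cos(π/28) = 0.99371
1 − cos²(π/28) = sin²(π/28) ⇒ √(1−ρ_J²) = sin(π/28) = 0.111964.
So ω* = 2/1.111964 = 1.79862 (Young).
and ρ(B_{ω*}) = 1.79862 − 1 = 0.79862.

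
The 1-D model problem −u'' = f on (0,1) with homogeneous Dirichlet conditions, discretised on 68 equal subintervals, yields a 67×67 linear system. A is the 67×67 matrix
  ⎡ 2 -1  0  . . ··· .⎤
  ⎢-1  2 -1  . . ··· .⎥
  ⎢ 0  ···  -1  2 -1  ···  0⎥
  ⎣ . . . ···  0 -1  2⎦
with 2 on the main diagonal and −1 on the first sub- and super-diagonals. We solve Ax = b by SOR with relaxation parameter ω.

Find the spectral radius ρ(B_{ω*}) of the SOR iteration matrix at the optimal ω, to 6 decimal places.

With n=67, ρ(Jacobi) = cos(π/68) = 0.998933.
√(1 − cos²(π/68)) = sin(π/68) ≈ 0.0461835.
ω* = 2 / (1 + 0.0461835) = 2 / 1.0461835 ≈ 1.911711.
ρ_SOR = ω* − 1 ≈ 0.911711.

ρ_SOR = 0.911711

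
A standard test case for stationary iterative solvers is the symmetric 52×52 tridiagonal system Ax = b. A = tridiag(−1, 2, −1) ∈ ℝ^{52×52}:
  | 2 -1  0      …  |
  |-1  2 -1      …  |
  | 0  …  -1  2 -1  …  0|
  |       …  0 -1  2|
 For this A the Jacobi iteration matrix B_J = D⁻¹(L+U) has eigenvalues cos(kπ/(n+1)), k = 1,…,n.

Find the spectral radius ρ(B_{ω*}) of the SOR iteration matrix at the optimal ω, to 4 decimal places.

ρ_SOR = 0.8881

½·tridiag(1,0,1) at n=52: λ_k = cos(kπ/53); max |λ| at k=1 ⇒ ρ_J = cos(π/53) ≈ 0.9982.
√(1−ρ_J²) simplifies to sin(π/53) = 0.05924.
So ω* = 2/1.05924 = 1.8881 (Young).
ρ(B_{ω*}) = ω*−1 = 0.8881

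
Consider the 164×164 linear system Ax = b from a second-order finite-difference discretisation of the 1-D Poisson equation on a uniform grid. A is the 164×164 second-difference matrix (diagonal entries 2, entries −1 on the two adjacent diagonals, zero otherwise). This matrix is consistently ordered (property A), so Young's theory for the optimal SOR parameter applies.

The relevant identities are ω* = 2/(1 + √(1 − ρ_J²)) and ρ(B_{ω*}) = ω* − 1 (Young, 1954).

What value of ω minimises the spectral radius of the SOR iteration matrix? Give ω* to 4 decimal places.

ω* = 1.9626

With n=164, ρ(Jacobi) = cos(π/165) = 0.9998.
1 − cos²(π/165) = sin²(π/165) ⇒ √(1−ρ_J²) = sin(π/165) = 0.01904.
ω* = 2 / (1 + 0.01904) = 2 / 1.01904 ≈ 1.9626.
[ρ_SOR] ω* − 1 = 0.9626.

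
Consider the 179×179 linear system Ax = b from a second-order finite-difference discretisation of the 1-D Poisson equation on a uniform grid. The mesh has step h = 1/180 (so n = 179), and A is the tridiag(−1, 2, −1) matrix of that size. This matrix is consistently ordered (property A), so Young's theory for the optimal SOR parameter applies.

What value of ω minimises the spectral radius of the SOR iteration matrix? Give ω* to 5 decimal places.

ω* = 1.96569

spectrum of D⁻¹(L+U) = {cos(kπ/180) : 1≤k≤179}; ρ_J = cos(π/180) = 0.99985.
√(1 − cos²(π/180)) = sin(π/180) ≈ 0.017452.
ω* = 2/(1+0.017452) = 1.96569
ρ(B_{ω*}) = ω*−1 = 0.96569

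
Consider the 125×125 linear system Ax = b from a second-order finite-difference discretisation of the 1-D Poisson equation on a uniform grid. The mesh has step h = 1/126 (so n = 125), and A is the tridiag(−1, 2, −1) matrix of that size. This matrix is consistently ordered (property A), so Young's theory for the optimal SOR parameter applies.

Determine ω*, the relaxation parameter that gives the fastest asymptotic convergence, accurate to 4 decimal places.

With n=125, ρ(Jacobi) = cos(π/126) = 0.9997.
√(1−ρ_J²) = |sin(π/126)| = 0.02493
ω* = 2/(1 + 0.02493) = 2/1.02493 = 1.9514.
At ω = 1.9514 every |λ(B_ω)| = ω−1, so ρ_SOR = 0.9514.

ω* = 1.9514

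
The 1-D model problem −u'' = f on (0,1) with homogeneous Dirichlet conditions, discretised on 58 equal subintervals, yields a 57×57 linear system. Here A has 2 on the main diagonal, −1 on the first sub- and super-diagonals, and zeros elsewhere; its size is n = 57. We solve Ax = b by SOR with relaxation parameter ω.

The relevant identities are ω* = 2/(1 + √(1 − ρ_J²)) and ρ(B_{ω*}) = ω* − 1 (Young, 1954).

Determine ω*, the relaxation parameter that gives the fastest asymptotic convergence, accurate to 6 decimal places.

With n=57, ρ(Jacobi) = cos(π/58) = 0.998533.
root = sin(π/58) = 0.0541389  (since 1−cos² = sin²).
Then 2/(1+√(1−ρ_J²)) = 2/(1+0.0541389); ω* = 2/1.0541389 = 1.897283.
and ρ(B_{ω*}) = 1.897283 − 1 = 0.897283.

ω* = 1.897283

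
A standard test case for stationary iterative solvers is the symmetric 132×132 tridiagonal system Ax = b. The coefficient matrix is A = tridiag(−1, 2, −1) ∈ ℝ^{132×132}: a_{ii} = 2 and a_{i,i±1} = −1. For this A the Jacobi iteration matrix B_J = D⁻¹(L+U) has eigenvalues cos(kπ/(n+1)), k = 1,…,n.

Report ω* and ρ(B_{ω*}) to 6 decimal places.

ω* = 1.953852, ρ_SOR = 0.953852

With n=132, ρ(Jacobi) = cos(π/133) = 0.999721.
1 − cos²(π/133) = sin²(π/133) ⇒ √(1−ρ_J²) = sin(π/133) = 0.0236188.
ω* = 2 / (1 + 0.0236188) = 2 / 1.0236188 ≈ 1.953852.
ρ_SOR = ω* − 1 = 1.953852 − 1 = 0.953852.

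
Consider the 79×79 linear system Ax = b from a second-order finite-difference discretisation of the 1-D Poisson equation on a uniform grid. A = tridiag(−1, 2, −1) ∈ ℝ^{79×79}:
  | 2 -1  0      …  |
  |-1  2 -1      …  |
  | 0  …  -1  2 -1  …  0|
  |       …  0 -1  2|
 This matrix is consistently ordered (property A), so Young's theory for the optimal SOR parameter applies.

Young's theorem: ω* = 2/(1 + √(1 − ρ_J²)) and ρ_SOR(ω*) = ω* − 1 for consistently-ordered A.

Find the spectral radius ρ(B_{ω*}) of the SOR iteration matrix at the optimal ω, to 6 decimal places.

ρ_SOR = 0.924447

spectrum of D⁻¹(L+U) = {cos(kπ/80) : 1≤k≤79}; ρ_J = cos(π/80) = 0.999229.
√(1−ρ_J²) simplifies to sin(π/80) = 0.0392598.
[ω*] 2 ÷ (1 + 0.0392598) = 2 ÷ 1.0392598 = 1.924447.
Hence ρ(B_{ω*}) = 1.924447 − 1 = 0.924447.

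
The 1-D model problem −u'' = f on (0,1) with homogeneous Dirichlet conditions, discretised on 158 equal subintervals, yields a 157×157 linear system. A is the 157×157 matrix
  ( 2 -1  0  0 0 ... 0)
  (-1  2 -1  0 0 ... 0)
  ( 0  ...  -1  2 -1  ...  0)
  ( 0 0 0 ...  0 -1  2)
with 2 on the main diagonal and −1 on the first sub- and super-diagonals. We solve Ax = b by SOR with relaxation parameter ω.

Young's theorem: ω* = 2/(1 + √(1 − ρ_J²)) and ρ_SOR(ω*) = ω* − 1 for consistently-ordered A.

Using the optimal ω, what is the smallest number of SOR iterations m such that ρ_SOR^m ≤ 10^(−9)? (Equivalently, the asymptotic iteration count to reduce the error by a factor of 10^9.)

m = 522

spectrum of D⁻¹(L+U) = {cos(kπ/158) : 1≤k≤157}; ρ_J = cos(π/158) = 0.9998023.
root = sin(π/158) = 0.0198822  (since 1−cos² = sin²).
ω* = 2/(1+0.0198822) = 1.9610108
[ρ_SOR] ω* − 1 = 0.9610108.
m ≥ 9·ln10 / (−ln 0.9610108) = 521.084; smallest integer m = 522.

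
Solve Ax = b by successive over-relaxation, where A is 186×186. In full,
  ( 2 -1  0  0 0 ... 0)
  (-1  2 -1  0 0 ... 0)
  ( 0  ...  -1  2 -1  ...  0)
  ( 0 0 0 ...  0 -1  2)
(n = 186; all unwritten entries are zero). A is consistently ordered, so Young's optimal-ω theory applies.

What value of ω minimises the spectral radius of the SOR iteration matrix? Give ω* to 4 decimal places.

ω* = 1.9670

½·tridiag(1,0,1) at n=186: λ_k = cos(kπ/187); max |λ| at k=1 ⇒ ρ_J = cos(π/187) ≈ 0.9999.
√(1−ρ_J²) = |sin(π/187)| = 0.01680
ω* = 2/(1 + 0.01680) = 2/1.01680 = 1.9670.
At ω = 1.9670 every |λ(B_ω)| = ω−1, so ρ_SOR = 0.9670.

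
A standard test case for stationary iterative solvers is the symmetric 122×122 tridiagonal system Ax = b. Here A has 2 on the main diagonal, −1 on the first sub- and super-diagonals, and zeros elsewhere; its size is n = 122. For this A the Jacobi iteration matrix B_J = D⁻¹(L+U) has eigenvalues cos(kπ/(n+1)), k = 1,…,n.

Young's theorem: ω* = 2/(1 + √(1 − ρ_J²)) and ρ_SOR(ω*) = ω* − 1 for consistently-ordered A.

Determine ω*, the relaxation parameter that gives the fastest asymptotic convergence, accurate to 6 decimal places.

½·tridiag(1,0,1) at n=122: λ_k = cos(kπ/123); max |λ| at k=1 ⇒ ρ_J = cos(π/123) ≈ 0.999674.
root = sin(π/123) = 0.0255386  (since 1−cos² = sin²).
ω* = 2/(1+0.0255386) = 1.950195
ρ_SOR = ω* − 1 = 1.950195 − 1 = 0.950195.

ω* = 1.950195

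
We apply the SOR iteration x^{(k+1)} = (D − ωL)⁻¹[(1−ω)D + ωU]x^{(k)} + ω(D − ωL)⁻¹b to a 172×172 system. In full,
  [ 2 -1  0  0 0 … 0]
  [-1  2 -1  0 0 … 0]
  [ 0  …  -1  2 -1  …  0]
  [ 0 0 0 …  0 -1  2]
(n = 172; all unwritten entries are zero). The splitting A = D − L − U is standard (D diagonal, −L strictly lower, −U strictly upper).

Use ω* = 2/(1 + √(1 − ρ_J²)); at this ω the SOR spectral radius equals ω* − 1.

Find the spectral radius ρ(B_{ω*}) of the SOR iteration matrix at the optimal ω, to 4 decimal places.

B_J for the 172×172 system has eigenvalues cos(kπ/173); ρ_J = cos(π/173) = 0.9998.
root = sin(π/173) = 0.01816  (since 1−cos² = sin²).
ω* = 2 / (1 + 0.01816) = 2 / 1.01816 ≈ 1.9643.
At ω = 1.9643 every |λ(B_ω)| = ω−1, so ρ_SOR = 0.9643.

ρ_SOR = 0.9643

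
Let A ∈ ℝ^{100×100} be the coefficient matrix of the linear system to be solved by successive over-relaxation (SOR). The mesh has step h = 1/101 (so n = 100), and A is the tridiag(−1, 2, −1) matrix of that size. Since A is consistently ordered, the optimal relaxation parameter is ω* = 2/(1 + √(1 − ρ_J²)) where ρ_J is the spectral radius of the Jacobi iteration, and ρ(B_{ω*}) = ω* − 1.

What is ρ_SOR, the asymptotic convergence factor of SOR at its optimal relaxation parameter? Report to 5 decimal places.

ρ_SOR = 0.93968

ρ_J = max_k |cos(kπ/101)| = cos(π/101) = 0.99952
root = sin(π/101) = 0.031100  (since 1−cos² = sin²).
[ω*] 2 ÷ (1 + 0.031100) = 2 ÷ 1.031100 = 1.93968.
and ρ(B_{ω*}) = 1.93968 − 1 = 0.93968.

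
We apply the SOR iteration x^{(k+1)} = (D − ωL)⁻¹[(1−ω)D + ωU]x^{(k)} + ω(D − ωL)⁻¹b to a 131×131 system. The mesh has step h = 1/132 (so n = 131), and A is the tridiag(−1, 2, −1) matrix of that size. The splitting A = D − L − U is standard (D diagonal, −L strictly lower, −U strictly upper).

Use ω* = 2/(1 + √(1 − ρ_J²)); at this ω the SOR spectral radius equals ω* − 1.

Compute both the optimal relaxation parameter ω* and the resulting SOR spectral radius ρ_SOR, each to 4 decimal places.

½·tridiag(1,0,1) at n=131: λ_k = cos(kπ/132); max |λ| at k=1 ⇒ ρ_J = cos(π/132) ≈ 0.9997.
√(1−ρ_J²) = |sin(π/132)| = 0.02380
Then 2/(1+√(1−ρ_J²)) = 2/(1+0.02380); ω* = 2/1.02380 = 1.9535.
ρ_SOR = ω* − 1 = 1.9535 − 1 = 0.9535.

ω* = 1.9535, ρ_SOR = 0.9535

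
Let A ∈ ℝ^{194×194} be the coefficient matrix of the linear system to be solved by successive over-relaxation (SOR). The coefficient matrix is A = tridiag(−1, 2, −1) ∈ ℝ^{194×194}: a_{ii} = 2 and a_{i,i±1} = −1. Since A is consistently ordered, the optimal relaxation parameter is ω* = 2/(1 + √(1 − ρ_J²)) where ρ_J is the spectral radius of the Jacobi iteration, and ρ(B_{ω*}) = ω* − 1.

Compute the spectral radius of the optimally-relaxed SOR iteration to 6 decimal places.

ρ_J = max_k |cos(kπ/195)| = cos(π/195) = 0.999870
1 − cos²(π/195) = sin²(π/195) ⇒ √(1−ρ_J²) = sin(π/195) = 0.0161100.
Then 2/(1+√(1−ρ_J²)) = 2/(1+0.0161100); ω* = 2/1.0161100 = 1.968291.
and ρ(B_{ω*}) = 1.968291 − 1 = 0.968291.

ρ_SOR = 0.968291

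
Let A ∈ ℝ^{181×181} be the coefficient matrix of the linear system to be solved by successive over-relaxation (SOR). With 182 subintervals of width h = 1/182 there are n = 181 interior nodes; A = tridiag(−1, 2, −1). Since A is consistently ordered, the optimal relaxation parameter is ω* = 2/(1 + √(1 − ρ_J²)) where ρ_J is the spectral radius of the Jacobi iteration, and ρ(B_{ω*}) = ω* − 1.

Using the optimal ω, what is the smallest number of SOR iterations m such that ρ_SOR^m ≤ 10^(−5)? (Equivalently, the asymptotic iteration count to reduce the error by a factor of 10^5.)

m = 334

[ρ_J] n=181: ρ(B_J) = cos(π/(n+1)) = cos(π/182) = 0.9998510.
√(1−ρ_J²) simplifies to sin(π/182) = 0.0172606.
[ω*] 2 ÷ (1 + 0.0172606) = 2 ÷ 1.0172606 = 1.9660645.
[ρ_SOR] ω* − 1 = 0.9660645.
m ≥ 5·ln10 / (−ln 0.9660645) = 333.469; smallest integer m = 334.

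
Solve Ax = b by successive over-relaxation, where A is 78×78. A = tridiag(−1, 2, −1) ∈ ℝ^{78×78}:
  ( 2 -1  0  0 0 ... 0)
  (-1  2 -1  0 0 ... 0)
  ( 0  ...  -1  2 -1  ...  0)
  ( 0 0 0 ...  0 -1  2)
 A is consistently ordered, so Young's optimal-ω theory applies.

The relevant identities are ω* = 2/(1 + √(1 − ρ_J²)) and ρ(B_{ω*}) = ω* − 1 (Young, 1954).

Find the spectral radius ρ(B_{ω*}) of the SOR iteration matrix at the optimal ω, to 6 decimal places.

ρ_SOR = 0.923527

n=78: λ(B_J) = 1 − λ(A)/2 = cos(kπ/79); k=1 gives ρ_J = 0.999209.
√(1 − cos²(π/79)) = sin(π/79) ≈ 0.0397565.
ω* = 2/(1 + 0.0397565) = 2/1.0397565 = 1.923527.
ρ_SOR = ω* − 1 = 1.923527 − 1 = 0.923527.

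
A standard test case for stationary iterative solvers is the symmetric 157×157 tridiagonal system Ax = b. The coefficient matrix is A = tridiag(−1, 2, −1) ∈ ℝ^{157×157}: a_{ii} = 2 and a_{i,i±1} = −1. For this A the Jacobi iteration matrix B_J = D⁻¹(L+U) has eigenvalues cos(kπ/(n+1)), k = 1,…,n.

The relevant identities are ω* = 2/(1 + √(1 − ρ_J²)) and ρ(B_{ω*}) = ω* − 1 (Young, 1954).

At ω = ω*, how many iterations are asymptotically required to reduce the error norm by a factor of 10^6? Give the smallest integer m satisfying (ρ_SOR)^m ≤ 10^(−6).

m = 348

With n=157, ρ(Jacobi) = cos(π/158) = 0.9998023.
√(1−ρ_J²) simplifies to sin(π/158) = 0.0198822.
ω* = 2/(1 + 0.0198822) = 2/1.0198822 = 1.9610108.
ρ_SOR = ω* − 1 ≈ 0.9610108.
For 6 digits: m = 6·ln10 / (−ln 0.9610108) = 13.8155/0.0397696 = 347.388; round up → m = 348.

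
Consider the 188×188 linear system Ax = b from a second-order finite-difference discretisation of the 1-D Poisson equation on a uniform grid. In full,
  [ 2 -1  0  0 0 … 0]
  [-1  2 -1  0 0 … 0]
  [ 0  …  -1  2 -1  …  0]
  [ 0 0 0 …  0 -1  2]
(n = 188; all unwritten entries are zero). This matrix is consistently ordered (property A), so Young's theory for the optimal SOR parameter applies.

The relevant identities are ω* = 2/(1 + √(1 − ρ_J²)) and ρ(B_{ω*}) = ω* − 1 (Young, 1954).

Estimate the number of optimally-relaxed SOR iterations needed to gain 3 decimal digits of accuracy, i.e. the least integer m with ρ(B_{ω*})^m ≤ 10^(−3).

m = 208

spectrum of D⁻¹(L+U) = {cos(kπ/189) : 1≤k≤188}; ρ_J = cos(π/189) = 0.9998619.
√(1 − cos²(π/189)) = sin(π/189) ≈ 0.0166214.
Then 2/(1+√(1−ρ_J²)) = 2/(1+0.0166214); ω* = 2/1.0166214 = 1.9673007.
and ρ(B_{ω*}) = 1.9673007 − 1 = 0.9673007.
m ≥ 3·ln10 / (−ln 0.9673007) = 207.778; smallest integer m = 208.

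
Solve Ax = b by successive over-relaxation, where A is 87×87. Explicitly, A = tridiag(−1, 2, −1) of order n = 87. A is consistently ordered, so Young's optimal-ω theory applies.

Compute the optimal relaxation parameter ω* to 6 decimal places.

n=87: λ(B_J) = 1 − λ(A)/2 = cos(kπ/88); k=1 gives ρ_J = 0.999363.
√(1 − cos²(π/88)) = sin(π/88) ≈ 0.0356923.
[ω*] 2 ÷ (1 + 0.0356923) = 2 ÷ 1.0356923 = 1.931075.
[ρ_SOR] ω* − 1 = 0.931075.

ω* = 1.931075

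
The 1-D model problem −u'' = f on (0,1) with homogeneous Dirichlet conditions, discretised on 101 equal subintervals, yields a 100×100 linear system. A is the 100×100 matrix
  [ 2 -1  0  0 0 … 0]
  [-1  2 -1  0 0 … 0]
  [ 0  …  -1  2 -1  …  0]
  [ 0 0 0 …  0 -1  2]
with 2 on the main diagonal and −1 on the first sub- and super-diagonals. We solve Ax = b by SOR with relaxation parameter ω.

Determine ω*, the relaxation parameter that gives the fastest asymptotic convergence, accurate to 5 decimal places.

spectrum of D⁻¹(L+U) = {cos(kπ/101) : 1≤k≤100}; ρ_J = cos(π/101) = 0.99952.
√(1 − cos²(π/101)) = sin(π/101) ≈ 0.031100.
[ω*] 2 ÷ (1 + 0.031100) = 2 ÷ 1.031100 = 1.93968.
ρ(B_{ω*}) = ω*−1 = 0.93968

ω* = 1.93968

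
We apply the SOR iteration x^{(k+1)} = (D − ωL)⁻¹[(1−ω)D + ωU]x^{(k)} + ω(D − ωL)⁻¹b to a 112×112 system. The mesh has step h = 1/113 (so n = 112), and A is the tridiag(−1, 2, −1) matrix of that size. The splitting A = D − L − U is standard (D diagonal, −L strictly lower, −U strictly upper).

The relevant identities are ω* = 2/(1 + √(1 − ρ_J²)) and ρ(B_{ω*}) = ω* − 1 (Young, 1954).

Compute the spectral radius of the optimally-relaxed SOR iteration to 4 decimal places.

ρ_SOR = 0.9459

With n=112, ρ(Jacobi) = cos(π/113) = 0.9996.
1 − cos²(π/113) = sin²(π/113) ⇒ √(1−ρ_J²) = sin(π/113) = 0.02780.
[ω*] 2 ÷ (1 + 0.02780) = 2 ÷ 1.02780 = 1.9459.
[ρ_SOR] ω* − 1 = 0.9459.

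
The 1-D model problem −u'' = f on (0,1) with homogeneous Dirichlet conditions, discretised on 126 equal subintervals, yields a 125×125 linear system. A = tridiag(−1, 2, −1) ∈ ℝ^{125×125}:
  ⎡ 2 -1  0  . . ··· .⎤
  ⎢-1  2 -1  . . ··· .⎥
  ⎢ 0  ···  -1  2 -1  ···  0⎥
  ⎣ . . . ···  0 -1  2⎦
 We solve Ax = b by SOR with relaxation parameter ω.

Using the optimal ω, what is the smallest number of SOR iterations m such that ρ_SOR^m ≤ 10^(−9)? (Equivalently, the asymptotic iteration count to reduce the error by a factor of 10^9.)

m = 416

ρ_J = max_k |cos(kπ/126)| = cos(π/126) = 0.9996892
root = sin(π/126) = 0.0249307  (since 1−cos² = sin²).
So ω* = 2/1.0249307 = 1.9513514 (Young).
Hence ρ(B_{ω*}) = 1.9513514 − 1 = 0.9513514.
ρ_SOR^m ≤ 10^(−9) ⇔ m ≥ 9·ln10/(−ln 0.9513514) = 20.7233/0.0498718 = 415.531; m = ⌈415.531⌉ = 416.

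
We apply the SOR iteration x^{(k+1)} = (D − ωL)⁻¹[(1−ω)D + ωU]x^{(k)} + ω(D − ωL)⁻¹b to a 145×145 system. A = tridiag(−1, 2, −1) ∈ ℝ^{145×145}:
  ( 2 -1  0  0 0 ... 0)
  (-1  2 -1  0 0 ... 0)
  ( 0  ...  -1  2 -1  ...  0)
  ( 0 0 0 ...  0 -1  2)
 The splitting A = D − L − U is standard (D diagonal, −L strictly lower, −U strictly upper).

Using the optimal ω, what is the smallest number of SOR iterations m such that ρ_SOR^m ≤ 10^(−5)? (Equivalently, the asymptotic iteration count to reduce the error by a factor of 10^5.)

½·tridiag(1,0,1) at n=145: λ_k = cos(kπ/146); max |λ| at k=1 ⇒ ρ_J = cos(π/146) ≈ 0.9997685.
root = sin(π/146) = 0.0215161  (since 1−cos² = sin²).
[ω*] 2 ÷ (1 + 0.0215161) = 2 ÷ 1.0215161 = 1.9578742.
and ρ(B_{ω*}) = 1.9578742 − 1 = 0.9578742.
m ≥ 5·ln10 / (−ln 0.9578742) = 267.500; smallest integer m = 268.

m = 268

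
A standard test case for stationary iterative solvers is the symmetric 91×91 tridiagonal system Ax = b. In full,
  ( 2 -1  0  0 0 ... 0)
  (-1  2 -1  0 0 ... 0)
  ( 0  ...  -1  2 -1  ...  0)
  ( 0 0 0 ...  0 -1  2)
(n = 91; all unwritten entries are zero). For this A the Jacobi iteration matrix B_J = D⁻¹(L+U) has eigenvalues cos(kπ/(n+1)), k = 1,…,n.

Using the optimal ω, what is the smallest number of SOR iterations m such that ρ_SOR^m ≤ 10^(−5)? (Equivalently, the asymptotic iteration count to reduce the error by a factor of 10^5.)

m = 169

With n=91, ρ(Jacobi) = cos(π/92) = 0.9994170.
√(1−ρ_J²) simplifies to sin(π/92) = 0.0341411.
Then 2/(1+√(1−ρ_J²)) = 2/(1+0.0341411); ω* = 2/1.0341411 = 1.9339721.
At ω = 1.9339721 every |λ(B_ω)| = ω−1, so ρ_SOR = 0.9339721.
For 5 digits: m = 5·ln10 / (−ln 0.9339721) = 11.5129/0.0683087 = 168.542; round up → m = 169.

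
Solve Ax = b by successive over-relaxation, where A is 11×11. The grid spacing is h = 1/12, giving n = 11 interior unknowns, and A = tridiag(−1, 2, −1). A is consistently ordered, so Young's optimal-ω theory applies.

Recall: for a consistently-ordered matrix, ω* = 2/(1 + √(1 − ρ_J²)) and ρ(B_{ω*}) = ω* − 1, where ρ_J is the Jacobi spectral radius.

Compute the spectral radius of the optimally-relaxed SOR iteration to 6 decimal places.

ρ_SOR = 0.588791

[ρ_J] n=11: ρ(B_J) = cos(π/(n+1)) = cos(π/12) = 0.965926.
root = sin(π/12) = 0.2588190  (since 1−cos² = sin²).
So ω* = 2/1.2588190 = 1.588791 (Young).
Hence ρ(B_{ω*}) = 1.588791 − 1 = 0.588791.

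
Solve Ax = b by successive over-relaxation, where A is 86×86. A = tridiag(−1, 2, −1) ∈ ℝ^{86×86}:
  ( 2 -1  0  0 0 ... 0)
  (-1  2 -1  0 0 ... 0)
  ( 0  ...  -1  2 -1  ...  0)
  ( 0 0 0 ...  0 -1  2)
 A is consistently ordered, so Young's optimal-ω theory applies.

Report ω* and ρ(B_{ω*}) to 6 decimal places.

ω* = 1.930311, ρ_SOR = 0.930311

ρ_J = max_k |cos(kπ/87)| = cos(π/87) = 0.999348
√(1−ρ_J²) simplifies to sin(π/87) = 0.0361024.
ω* = 2/(1+0.0361024) = 1.930311
and ρ(B_{ω*}) = 1.930311 − 1 = 0.930311.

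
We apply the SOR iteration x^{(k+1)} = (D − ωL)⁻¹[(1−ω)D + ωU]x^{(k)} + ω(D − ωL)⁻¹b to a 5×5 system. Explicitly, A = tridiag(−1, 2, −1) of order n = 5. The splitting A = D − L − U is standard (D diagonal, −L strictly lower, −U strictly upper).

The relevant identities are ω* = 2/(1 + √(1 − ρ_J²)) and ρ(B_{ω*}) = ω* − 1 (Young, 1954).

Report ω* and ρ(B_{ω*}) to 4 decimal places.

B_J for the 5×5 system has eigenvalues cos(kπ/6); ρ_J = cos(π/6) = 0.8660.
root = sin(π/6) = 0.50000  (since 1−cos² = sin²).
Young: ω* = 2/(1+√(1−ρ_J²)) = 2/(1+0.50000) = 2/1.50000 = 1.3333.
and ρ(B_{ω*}) = 1.3333 − 1 = 0.3333.

ω* = 1.3333, ρ_SOR = 0.3333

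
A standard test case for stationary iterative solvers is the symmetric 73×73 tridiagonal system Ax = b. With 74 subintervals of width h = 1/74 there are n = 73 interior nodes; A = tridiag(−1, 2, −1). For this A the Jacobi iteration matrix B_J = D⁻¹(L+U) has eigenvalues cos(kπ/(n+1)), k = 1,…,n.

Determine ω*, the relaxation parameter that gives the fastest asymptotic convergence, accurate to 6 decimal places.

½·tridiag(1,0,1) at n=73: λ_k = cos(kπ/74); max |λ| at k=1 ⇒ ρ_J = cos(π/74) ≈ 0.999099.
1 − cos²(π/74) = sin²(π/74) ⇒ √(1−ρ_J²) = sin(π/74) = 0.0424412.
ω* = 2 / (1 + 0.0424412) = 2 / 1.0424412 ≈ 1.918573.
Hence ρ(B_{ω*}) = 1.918573 − 1 = 0.918573.

ω* = 1.918573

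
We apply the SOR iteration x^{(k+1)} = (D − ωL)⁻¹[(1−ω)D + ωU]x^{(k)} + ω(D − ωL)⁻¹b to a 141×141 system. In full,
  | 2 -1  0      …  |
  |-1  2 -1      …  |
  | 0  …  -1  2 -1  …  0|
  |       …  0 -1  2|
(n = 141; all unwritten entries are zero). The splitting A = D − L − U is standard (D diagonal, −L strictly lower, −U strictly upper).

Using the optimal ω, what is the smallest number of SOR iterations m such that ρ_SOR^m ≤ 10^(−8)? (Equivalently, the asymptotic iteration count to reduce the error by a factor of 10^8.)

B_J for the 141×141 system has eigenvalues cos(kπ/142); ρ_J = cos(π/142) = 0.9997553.
1 − cos²(π/142) = sin²(π/142) ⇒ √(1−ρ_J²) = sin(π/142) = 0.0221221.
Then 2/(1+√(1−ρ_J²)) = 2/(1+0.0221221); ω* = 2/1.0221221 = 1.9567134.
ρ(B_{ω*}) = ω*−1 = 0.9567134
m ≥ 8·ln10 / (−ln 0.9567134) = 416.274; smallest integer m = 417.

m = 417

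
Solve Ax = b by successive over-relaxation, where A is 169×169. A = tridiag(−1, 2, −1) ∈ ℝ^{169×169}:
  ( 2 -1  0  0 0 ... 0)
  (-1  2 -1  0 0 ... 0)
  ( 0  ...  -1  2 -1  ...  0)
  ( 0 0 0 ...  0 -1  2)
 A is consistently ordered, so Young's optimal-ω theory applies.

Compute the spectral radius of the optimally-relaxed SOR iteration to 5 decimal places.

With n=169, ρ(Jacobi) = cos(π/170) = 0.99983.
√(1−ρ_J²) = |sin(π/170)| = 0.018479
ω* = 2/(1+0.018479) = 1.96371
and ρ(B_{ω*}) = 1.96371 − 1 = 0.96371.

ρ_SOR = 0.96371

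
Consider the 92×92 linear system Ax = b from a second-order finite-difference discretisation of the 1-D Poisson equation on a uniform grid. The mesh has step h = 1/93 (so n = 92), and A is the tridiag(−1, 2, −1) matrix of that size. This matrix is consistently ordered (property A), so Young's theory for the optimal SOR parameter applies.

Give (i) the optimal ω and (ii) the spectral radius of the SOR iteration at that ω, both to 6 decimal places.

ω* = 1.934659, ρ_SOR = 0.934659

spectrum of D⁻¹(L+U) = {cos(kπ/93) : 1≤k≤92}; ρ_J = cos(π/93) = 0.999429.
root = sin(π/93) = 0.0337741  (since 1−cos² = sin²).
[ω*] 2 ÷ (1 + 0.0337741) = 2 ÷ 1.0337741 = 1.934659.
[ρ_SOR] ω* − 1 = 0.934659.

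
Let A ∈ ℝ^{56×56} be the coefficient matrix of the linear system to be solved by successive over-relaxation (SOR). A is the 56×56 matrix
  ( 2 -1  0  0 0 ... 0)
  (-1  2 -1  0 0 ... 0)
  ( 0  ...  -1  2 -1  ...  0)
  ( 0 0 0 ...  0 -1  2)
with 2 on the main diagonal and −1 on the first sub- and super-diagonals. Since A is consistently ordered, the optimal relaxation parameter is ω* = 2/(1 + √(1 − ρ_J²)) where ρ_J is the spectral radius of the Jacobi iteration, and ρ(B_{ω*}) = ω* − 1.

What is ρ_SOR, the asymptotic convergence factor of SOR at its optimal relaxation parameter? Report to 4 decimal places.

ρ_SOR = 0.8956

spectrum of D⁻¹(L+U) = {cos(kπ/57) : 1≤k≤56}; ρ_J = cos(π/57) = 0.9985.
1 − cos²(π/57) = sin²(π/57) ⇒ √(1−ρ_J²) = sin(π/57) = 0.05509.
ω* = 2/(1 + 0.05509) = 2/1.05509 = 1.8956.
At ω = 1.8956 every |λ(B_ω)| = ω−1, so ρ_SOR = 0.8956.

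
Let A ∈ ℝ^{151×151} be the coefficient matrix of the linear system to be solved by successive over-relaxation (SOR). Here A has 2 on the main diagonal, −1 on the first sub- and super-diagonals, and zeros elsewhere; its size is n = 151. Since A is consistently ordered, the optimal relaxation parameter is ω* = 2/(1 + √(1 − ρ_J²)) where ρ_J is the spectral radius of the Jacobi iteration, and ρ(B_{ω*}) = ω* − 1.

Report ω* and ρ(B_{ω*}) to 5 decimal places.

With n=151, ρ(Jacobi) = cos(π/152) = 0.99979.
√(1−ρ_J²) = |sin(π/152)| = 0.020667
ω* = 2/(1 + 0.020667) = 2/1.020667 = 1.95950.
[ρ_SOR] ω* − 1 = 0.95950.

ω* = 1.95950, ρ_SOR = 0.95950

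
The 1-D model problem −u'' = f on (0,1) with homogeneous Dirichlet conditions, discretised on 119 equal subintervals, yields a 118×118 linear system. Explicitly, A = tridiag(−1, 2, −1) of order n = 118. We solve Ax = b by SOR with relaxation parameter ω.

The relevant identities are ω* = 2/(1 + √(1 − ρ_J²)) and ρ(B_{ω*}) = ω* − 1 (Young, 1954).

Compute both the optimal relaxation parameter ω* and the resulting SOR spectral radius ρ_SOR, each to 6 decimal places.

ω* = 1.948564, ρ_SOR = 0.948564

ρ_J = max_k |cos(kπ/119)| = cos(π/119) = 0.999652
1 − cos²(π/119) = sin²(π/119) ⇒ √(1−ρ_J²) = sin(π/119) = 0.0263969.
So ω* = 2/1.0263969 = 1.948564 (Young).
At ω = 1.948564 every |λ(B_ω)| = ω−1, so ρ_SOR = 0.948564.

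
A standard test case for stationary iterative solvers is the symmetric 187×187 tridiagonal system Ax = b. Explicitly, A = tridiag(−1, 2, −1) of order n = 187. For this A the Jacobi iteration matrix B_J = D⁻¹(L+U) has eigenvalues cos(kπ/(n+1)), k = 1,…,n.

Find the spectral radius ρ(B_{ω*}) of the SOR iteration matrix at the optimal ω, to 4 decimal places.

ρ_SOR = 0.9671

ρ_J = max_k |cos(kπ/188)| = cos(π/188) = 0.9999
root = sin(π/188) = 0.01671  (since 1−cos² = sin²).
ω* = 2/(1+0.01671) = 1.9671
ρ(B_{ω*}) = ω*−1 = 0.9671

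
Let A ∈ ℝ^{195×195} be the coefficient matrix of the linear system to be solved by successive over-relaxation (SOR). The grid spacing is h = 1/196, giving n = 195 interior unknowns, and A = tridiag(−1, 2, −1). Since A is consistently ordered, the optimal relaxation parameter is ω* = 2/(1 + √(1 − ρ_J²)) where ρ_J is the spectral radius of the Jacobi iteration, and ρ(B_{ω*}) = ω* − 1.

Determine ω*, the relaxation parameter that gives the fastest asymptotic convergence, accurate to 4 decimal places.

ω* = 1.9684

B_J for the 195×195 system has eigenvalues cos(kπ/196); ρ_J = cos(π/196) = 0.9999.
√(1−ρ_J²) = |sin(π/196)| = 0.01603
So ω* = 2/1.01603 = 1.9684 (Young).
[ρ_SOR] ω* − 1 = 0.9684.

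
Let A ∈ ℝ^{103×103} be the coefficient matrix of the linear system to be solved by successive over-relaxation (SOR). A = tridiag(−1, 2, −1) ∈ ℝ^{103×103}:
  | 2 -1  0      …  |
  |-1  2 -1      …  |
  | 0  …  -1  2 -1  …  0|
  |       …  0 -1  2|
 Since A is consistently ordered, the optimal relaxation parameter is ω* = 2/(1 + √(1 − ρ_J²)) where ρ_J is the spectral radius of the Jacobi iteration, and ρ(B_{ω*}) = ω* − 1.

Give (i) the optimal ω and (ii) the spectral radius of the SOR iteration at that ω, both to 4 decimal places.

[ρ_J] n=103: ρ(B_J) = cos(π/(n+1)) = cos(π/104) = 0.9995.
1 − cos²(π/104) = sin²(π/104) ⇒ √(1−ρ_J²) = sin(π/104) = 0.03020.
ω* = 2/(1+0.03020) = 1.9414
ρ_SOR = ω* − 1 = 1.9414 − 1 = 0.9414.

ω* = 1.9414, ρ_SOR = 0.9414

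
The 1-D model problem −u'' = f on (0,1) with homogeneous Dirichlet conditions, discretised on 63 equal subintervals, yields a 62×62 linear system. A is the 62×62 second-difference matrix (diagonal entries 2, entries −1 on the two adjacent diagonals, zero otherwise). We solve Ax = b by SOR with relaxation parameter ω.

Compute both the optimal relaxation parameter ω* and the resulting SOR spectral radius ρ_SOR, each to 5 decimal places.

ω* = 1.90504, ρ_SOR = 0.90504

B_J for the 62×62 system has eigenvalues cos(kπ/63); ρ_J = cos(π/63) = 0.99876.
√(1−ρ_J²) = |sin(π/63)| = 0.049846
Young: ω* = 2/(1+√(1−ρ_J²)) = 2/(1+0.049846) = 2/1.049846 = 1.90504.
[ρ_SOR] ω* − 1 = 0.90504.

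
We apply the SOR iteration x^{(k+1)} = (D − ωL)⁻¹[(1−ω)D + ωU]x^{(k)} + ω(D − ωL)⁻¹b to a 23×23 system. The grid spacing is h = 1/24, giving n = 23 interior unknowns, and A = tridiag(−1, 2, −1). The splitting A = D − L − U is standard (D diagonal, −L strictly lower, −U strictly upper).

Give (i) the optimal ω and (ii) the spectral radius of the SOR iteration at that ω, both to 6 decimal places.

ω* = 1.769088, ρ_SOR = 0.769088

ρ_J = max_k |cos(kπ/24)| = cos(π/24) = 0.991445
√(1−ρ_J²) = |sin(π/24)| = 0.1305262
ω* = 2 / (1 + 0.1305262) = 2 / 1.1305262 ≈ 1.769088.
ρ_SOR = ω* − 1 = 1.769088 − 1 = 0.769088.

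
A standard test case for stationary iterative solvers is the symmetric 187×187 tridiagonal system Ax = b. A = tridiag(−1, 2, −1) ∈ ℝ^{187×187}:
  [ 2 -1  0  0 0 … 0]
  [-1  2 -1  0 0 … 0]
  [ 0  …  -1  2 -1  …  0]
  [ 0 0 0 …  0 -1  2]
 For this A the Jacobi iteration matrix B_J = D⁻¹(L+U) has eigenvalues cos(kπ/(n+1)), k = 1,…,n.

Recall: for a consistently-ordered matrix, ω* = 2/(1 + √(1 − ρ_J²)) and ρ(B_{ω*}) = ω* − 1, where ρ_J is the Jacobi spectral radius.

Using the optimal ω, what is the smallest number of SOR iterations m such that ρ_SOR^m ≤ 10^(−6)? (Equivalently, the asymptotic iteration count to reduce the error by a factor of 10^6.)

[ρ_J] n=187: ρ(B_J) = cos(π/(n+1)) = cos(π/188) = 0.9998604.
√(1 − cos²(π/188)) = sin(π/188) ≈ 0.0167098.
ω* = 2 / (1 + 0.0167098) = 2 / 1.0167098 ≈ 1.9671297.
ρ_SOR = ω* − 1 ≈ 0.9671297.
ρ_SOR^m ≤ 10^(−6) ⇔ m ≥ 6·ln10/(−ln 0.9671297) = 13.8155/0.0334227 = 413.357; m = ⌈413.357⌉ = 414.

m = 414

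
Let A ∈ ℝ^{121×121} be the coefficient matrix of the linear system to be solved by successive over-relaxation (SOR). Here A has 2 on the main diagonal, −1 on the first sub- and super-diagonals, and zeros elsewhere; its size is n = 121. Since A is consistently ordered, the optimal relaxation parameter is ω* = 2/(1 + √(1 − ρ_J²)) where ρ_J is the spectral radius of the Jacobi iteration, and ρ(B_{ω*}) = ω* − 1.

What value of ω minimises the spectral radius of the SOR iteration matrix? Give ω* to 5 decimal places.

With n=121, ρ(Jacobi) = cos(π/122) = 0.99967.
√(1−ρ_J²) = |sin(π/122)| = 0.025748
[ω*] 2 ÷ (1 + 0.025748) = 2 ÷ 1.025748 = 1.94980.
[ρ_SOR] ω* − 1 = 0.94980.

ω* = 1.94980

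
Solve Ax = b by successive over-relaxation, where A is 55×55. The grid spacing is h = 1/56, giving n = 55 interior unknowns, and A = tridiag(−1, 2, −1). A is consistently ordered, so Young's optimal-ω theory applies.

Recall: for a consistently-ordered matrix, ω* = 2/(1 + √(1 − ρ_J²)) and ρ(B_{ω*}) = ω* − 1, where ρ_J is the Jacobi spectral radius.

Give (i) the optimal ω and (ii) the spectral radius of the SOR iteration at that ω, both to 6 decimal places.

With n=55, ρ(Jacobi) = cos(π/56) = 0.998427.
√(1−ρ_J²) simplifies to sin(π/56) = 0.0560704.
So ω* = 2/1.0560704 = 1.893813 (Young).
ρ(B_{ω*}) = ω*−1 = 0.893813

ω* = 1.893813, ρ_SOR = 0.893813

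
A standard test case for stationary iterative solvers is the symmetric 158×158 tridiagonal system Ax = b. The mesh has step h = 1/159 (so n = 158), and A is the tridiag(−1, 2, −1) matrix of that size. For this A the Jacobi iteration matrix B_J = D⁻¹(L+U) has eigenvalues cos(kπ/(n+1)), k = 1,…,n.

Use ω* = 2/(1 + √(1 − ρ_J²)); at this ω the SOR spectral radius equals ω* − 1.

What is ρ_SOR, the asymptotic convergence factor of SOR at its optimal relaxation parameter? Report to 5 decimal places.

ρ_SOR = 0.96125

With n=158, ρ(Jacobi) = cos(π/159) = 0.99980.
1 − cos²(π/159) = sin²(π/159) ⇒ √(1−ρ_J²) = sin(π/159) = 0.019757.
So ω* = 2/1.019757 = 1.96125 (Young).
At ω = 1.96125 every |λ(B_ω)| = ω−1, so ρ_SOR = 0.96125.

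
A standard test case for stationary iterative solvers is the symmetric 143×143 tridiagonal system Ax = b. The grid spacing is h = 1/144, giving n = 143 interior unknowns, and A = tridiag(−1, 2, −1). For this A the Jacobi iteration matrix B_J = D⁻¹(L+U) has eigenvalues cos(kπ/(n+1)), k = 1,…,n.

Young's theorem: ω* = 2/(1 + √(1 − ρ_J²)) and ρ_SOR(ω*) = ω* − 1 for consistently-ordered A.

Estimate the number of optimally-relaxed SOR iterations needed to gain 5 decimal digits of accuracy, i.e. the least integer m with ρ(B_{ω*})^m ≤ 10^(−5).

m = 264

spectrum of D⁻¹(L+U) = {cos(kπ/144) : 1≤k≤143}; ρ_J = cos(π/144) = 0.9997620.
√(1−ρ_J²) = |sin(π/144)| = 0.0218149
So ω* = 2/1.0218149 = 1.9573017 (Young).
At ω = 1.9573017 every |λ(B_ω)| = ω−1, so ρ_SOR = 0.9573017.
Need (0.9573017)^m ≤ 10^(−5): m ≥ 5·ln10/|ln 0.9573017| = 11.5129/0.0436367 = 263.835 ⇒ m = 264.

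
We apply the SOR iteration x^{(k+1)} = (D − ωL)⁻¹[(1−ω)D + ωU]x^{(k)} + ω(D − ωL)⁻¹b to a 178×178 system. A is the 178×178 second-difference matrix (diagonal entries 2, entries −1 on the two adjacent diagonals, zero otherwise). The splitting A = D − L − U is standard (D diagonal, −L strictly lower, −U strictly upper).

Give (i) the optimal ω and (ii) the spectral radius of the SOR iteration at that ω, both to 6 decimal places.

spectrum of D⁻¹(L+U) = {cos(kπ/179) : 1≤k≤178}; ρ_J = cos(π/179) = 0.999846.
1 − cos²(π/179) = sin²(π/179) ⇒ √(1−ρ_J²) = sin(π/179) = 0.0175499.
Then 2/(1+√(1−ρ_J²)) = 2/(1+0.0175499); ω* = 2/1.0175499 = 1.965506.
and ρ(B_{ω*}) = 1.965506 − 1 = 0.965506.

ω* = 1.965506, ρ_SOR = 0.965506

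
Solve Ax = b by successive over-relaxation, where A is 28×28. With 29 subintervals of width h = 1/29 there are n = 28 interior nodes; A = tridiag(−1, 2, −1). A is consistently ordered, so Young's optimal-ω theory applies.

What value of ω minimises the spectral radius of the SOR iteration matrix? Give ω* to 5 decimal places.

ω* = 1.80486

spectrum of D⁻¹(L+U) = {cos(kπ/29) : 1≤k≤28}; ρ_J = cos(π/29) = 0.99414.
1 − cos²(π/29) = sin²(π/29) ⇒ √(1−ρ_J²) = sin(π/29) = 0.108119.
[ω*] 2 ÷ (1 + 0.108119) = 2 ÷ 1.108119 = 1.80486.
At ω = 1.80486 every |λ(B_ω)| = ω−1, so ρ_SOR = 0.80486.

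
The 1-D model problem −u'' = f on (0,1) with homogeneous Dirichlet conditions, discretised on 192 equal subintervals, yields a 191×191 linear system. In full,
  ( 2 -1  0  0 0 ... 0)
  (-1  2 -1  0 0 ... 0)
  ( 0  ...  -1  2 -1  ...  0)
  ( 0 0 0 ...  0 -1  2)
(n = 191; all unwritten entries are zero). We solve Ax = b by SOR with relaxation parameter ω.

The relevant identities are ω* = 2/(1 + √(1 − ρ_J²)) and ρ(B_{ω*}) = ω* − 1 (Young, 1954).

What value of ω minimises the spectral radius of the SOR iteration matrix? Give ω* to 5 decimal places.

ω* = 1.96780

[ρ_J] n=191: ρ(B_J) = cos(π/(n+1)) = cos(π/192) = 0.99987.
1 − cos²(π/192) = sin²(π/192) ⇒ √(1−ρ_J²) = sin(π/192) = 0.016362.
Young: ω* = 2/(1+√(1−ρ_J²)) = 2/(1+0.016362) = 2/1.016362 = 1.96780.
ρ(B_{ω*}) = ω*−1 = 0.96780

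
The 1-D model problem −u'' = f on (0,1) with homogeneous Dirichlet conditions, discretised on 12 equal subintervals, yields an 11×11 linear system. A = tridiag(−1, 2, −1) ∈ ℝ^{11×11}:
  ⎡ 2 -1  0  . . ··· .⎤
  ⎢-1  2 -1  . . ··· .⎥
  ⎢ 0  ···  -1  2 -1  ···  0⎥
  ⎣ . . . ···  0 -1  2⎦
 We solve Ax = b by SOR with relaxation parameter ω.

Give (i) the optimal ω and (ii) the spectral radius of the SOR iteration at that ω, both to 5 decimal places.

[ρ_J] n=11: ρ(B_J) = cos(π/(n+1)) = cos(π/12) = 0.96593.
√(1−ρ_J²) = |sin(π/12)| = 0.258819
Then 2/(1+√(1−ρ_J²)) = 2/(1+0.258819); ω* = 2/1.258819 = 1.58879.
[ρ_SOR] ω* − 1 = 0.58879.

ω* = 1.58879, ρ_SOR = 0.58879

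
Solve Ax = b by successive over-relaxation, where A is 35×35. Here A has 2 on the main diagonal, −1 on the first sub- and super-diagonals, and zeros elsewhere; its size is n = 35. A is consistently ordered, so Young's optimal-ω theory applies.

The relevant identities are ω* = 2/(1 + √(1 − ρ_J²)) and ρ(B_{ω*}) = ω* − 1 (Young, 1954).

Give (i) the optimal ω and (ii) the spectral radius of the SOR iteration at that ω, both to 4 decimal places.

ω* = 1.8397, ρ_SOR = 0.8397

½·tridiag(1,0,1) at n=35: λ_k = cos(kπ/36); max |λ| at k=1 ⇒ ρ_J = cos(π/36) ≈ 0.9962.
1 − cos²(π/36) = sin²(π/36) ⇒ √(1−ρ_J²) = sin(π/36) = 0.08716.
Young: ω* = 2/(1+√(1−ρ_J²)) = 2/(1+0.08716) = 2/1.08716 = 1.8397.
At ω = 1.8397 every |λ(B_ω)| = ω−1, so ρ_SOR = 0.8397.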